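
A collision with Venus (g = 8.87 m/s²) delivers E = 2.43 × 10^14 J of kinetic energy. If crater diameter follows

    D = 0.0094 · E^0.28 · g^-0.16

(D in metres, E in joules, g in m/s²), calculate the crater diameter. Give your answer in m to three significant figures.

D ≈ 70.7 m

E^0.28 = (2.43 × 10^14)^0.28 = 1.067 × 10^4
g^-0.16 = 8.87^-0.16 = 0.7052
D = 0.0094 × 1.067 × 10^4 × 0.7052 = 70.73 m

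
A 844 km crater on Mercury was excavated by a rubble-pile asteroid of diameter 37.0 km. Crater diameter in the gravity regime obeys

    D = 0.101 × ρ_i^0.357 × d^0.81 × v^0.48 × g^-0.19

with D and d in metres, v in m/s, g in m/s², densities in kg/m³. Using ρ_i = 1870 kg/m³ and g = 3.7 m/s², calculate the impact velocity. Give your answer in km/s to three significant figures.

Rearranging for v: v = [D / (0.101 · 1870^0.357 · 37000^0.81 · 3.7^-0.19)]^(1/0.48).
D = 844000 m.
1870^0.357 = 14.72
37000^0.81 = 5015
3.7^-0.19 = 0.7799
Denominator = 0.101 × 14.72 × 5015 × 0.7799 = 5815
D / 5815 = 844000 / 5815 = 145.1
v = 145.1^(1/0.48) = 145.1^2.0833 = 31871 m/s

v ≈ 31.9 km/s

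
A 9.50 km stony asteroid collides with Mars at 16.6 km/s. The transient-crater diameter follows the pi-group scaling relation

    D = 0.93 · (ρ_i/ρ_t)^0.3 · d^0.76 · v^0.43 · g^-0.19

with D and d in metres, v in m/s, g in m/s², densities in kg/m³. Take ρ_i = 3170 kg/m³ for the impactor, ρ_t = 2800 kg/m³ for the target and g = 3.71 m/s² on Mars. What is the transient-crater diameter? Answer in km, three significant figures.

In SI units: d = 9500 m, v = 16600 m/s.
(ρ_i/ρ_t)^0.3 = (3170/2800)^0.3 = 1.038
d^0.76 = 9500^0.76 = 1055
v^0.43 = 16600^0.43 = 65.26
g^-0.19 = 3.71^-0.19 = 0.7795
D = 0.93 × 1.038 × 1055 × 65.26 × 0.7795 = 51808 m
   = 51.81 km

D ≈ 51.8 km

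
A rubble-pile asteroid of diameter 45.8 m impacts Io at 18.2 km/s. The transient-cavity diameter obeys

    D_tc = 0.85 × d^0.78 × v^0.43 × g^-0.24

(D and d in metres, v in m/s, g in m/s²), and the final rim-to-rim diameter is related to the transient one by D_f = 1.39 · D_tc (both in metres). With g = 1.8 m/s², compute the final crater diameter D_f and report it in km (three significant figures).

D_f ≈ 1.38 km

v = 18200 m/s.
d^0.78 = 45.8^0.78 = 19.75
v^0.43 = 18200^0.43 = 67.89
g^-0.24 = 1.8^-0.24 = 0.8684
D_tc = 0.85 × 19.75 × 67.89 × 0.8684 = 989.7 m
D_f = 1.39 × 989.7 = 1376 m
     = 1.376 km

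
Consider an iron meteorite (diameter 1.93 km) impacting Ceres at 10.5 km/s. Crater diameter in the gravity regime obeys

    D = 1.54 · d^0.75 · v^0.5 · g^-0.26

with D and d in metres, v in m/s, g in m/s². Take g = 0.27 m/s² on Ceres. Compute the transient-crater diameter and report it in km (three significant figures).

In SI units: d = 1930 m, v = 10500 m/s.
d^0.75 = 1930^0.75 = 291.2
v^0.5 = 10500^0.5 = 102.5
g^-0.26 = 0.27^-0.26 = 1.406
D = 1.54 × 291.2 × 102.5 × 1.406 = 64628 m
   = 64.63 km

D ≈ 64.6 km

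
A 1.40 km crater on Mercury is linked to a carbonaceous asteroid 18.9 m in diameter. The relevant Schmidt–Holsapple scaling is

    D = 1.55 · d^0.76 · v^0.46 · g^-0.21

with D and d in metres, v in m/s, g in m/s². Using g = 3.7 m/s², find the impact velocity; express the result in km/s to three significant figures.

Rearranging for v: v = [D / (1.55 · 18.9^0.76 · 3.7^-0.21)]^(1/0.46).
D = 1400 m.
18.9^0.76 = 9.335
3.7^-0.21 = 0.7598
Denominator = 1.55 × 9.335 × 0.7598 = 10.99
D / 10.99 = 1400 / 10.99 = 127.4
v = 127.4^(1/0.46) = 127.4^2.1739 = 37708 m/s

v ≈ 37.7 km/s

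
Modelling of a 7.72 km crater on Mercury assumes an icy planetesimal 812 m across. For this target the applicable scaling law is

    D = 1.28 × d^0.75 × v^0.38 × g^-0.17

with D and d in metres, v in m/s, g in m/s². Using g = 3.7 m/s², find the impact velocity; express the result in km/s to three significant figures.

Rearranging for v: v = [D / (1.28 · 812^0.75 · 3.7^-0.17)]^(1/0.38).
D = 7720 m.
812^0.75 = 152.1
3.7^-0.17 = 0.8006
Denominator = 1.28 × 152.1 × 0.8006 = 155.9
D / 155.9 = 7720 / 155.9 = 49.52
v = 49.52^(1/0.38) = 49.52^2.6316 = 28839 m/s

v ≈ 28.8 km/s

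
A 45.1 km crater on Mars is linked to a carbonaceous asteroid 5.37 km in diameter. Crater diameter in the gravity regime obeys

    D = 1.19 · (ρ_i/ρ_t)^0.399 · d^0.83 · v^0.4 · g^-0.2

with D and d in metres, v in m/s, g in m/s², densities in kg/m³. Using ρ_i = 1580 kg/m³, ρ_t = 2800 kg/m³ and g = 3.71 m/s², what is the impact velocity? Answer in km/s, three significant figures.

v ≈ 17.4 km/s

Rearranging for v: v = [D / (1.19 · (1580/2800)^0.399 · 5370^0.83 · 3.71^-0.2)]^(1/0.4).
D = 45100 m.
(1580/2800)^0.399 = 0.7959
5370^0.83 = 1247
3.71^-0.2 = 0.7694
Denominator = 1.19 × 0.7959 × 1247 × 0.7694 = 908.7
D / 908.7 = 45100 / 908.7 = 49.63
v = 49.63^(1/0.4) = 49.63^2.5 = 17352 m/s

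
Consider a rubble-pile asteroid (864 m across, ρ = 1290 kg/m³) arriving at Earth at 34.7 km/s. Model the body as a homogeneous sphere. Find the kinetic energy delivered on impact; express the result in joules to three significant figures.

E ≈ 2.62 × 10^20 J

v = 34700 m/s.
Mass m = (π/6) ρ d³ = (π/6) × 1290 × (864)³ = 4.356 × 10^11 kg
E = ½ m v² = 0.5 × 4.356 × 10^11 × (34700)² = 2.623 × 10^20 J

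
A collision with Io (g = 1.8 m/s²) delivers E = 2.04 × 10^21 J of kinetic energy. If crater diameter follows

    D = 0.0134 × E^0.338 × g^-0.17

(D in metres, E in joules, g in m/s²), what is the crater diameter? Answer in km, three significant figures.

D ≈ 193 km

E^0.338 = (2.04 × 10^21)^0.338 = 1.595 × 10^7
g^-0.17 = 1.8^-0.17 = 0.9049
D = 0.0134 × 1.595 × 10^7 × 0.9049 = 1.934 × 10^5 m
   = 193.4 km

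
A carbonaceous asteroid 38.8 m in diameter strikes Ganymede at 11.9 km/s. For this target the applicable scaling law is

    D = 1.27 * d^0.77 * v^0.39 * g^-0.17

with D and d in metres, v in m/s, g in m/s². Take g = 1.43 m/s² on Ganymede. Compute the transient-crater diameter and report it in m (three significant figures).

D ≈ 777 m

In SI units: v = 11900 m/s.
d^0.77 = 38.8^0.77 = 16.73
v^0.39 = 11900^0.39 = 38.86
g^-0.17 = 1.43^-0.17 = 0.9410
D = 1.27 × 16.73 × 38.86 × 0.9410 = 776.9 m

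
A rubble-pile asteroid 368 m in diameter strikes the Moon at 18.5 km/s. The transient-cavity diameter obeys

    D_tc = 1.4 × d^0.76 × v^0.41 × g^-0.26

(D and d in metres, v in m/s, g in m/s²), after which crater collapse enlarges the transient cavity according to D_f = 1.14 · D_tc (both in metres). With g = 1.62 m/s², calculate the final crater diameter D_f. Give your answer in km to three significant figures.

v = 18500 m/s.
d^0.76 = 368^0.76 = 89.13
v^0.41 = 18500^0.41 = 56.17
g^-0.26 = 1.62^-0.26 = 0.8821
D_tc = 1.4 × 89.13 × 56.17 × 0.8821 = 6183 m
D_f = 1.14 × 6183 = 7049 m
     = 7.049 km

D_f ≈ 7.05 km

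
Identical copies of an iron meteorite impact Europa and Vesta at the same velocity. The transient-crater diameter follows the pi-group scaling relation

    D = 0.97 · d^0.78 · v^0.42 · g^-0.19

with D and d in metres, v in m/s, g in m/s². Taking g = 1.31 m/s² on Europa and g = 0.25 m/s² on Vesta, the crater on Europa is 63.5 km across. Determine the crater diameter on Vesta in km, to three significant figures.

All impactor-dependent factors cancel in the ratio, leaving D_Vesta/D_Europa = (g_Vesta/g_Europa)^-0.19.
(0.25/1.31)^-0.19 = 0.1908^-0.19 = 1.370
D_Vesta = 1.370 × 63.5 km = 87.0 km

D ≈ 87.0 km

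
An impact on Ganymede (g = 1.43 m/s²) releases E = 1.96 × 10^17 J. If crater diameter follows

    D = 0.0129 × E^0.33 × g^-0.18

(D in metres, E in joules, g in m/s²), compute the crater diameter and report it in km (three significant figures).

D ≈ 6.15 km

E^0.33 = (1.96 × 10^17)^0.33 = 5.087 × 10^5
g^-0.18 = 1.43^-0.18 = 0.9376
D = 0.0129 × 5.087 × 10^5 × 0.9376 = 6153 m
   = 6.153 km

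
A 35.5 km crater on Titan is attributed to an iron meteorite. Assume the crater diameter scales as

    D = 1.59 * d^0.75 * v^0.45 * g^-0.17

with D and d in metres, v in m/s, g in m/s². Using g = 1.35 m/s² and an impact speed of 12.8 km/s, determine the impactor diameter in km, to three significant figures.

Rearranging for d: d = [D / (1.59 · 12800^0.45 · 1.35^-0.17)]^(1/0.75).
D = 35500 m.
12800^0.45 = 70.51
1.35^-0.17 = 0.9503
Denominator = 1.59 × 70.51 × 0.9503 = 106.5
D / 106.5 = 35500 / 106.5 = 333.3
d = 333.3^(1/0.75) = 333.3^1.3333 = 2310 m

d ≈ 2.31 km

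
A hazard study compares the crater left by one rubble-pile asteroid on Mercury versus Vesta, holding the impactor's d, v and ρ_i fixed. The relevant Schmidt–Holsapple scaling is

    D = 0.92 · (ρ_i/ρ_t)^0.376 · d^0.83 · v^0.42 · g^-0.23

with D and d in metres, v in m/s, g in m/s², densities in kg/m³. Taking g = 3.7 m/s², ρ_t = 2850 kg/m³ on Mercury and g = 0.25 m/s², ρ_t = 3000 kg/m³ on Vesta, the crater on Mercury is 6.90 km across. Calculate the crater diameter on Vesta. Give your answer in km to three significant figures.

The impactor-only factors (d, v, ρ_i) cancel in the ratio, leaving D_Vesta/D_Mercury = (g_Vesta/g_Mercury)^-0.23 · (ρ_t,Mercury/ρ_t,Vesta)^0.376.
(0.25/3.7)^-0.23 = 0.06757^-0.23 = 1.858
(2850/3000)^0.376 = 0.9500^0.376 = 0.9809
Ratio = 1.858 × 0.9809 = 1.823
D_Vesta = 1.823 × 6.90 km = 12.6 km

D ≈ 12.6 km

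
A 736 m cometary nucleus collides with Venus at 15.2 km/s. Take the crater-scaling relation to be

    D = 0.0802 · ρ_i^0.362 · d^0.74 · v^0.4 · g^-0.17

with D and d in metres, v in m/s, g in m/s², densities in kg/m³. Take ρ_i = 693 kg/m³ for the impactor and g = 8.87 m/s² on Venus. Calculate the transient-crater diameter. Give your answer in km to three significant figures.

In SI units: v = 15200 m/s.
ρ_i^0.362 = 693^0.362 = 10.67
d^0.74 = 736^0.74 = 132.3
v^0.4 = 15200^0.4 = 47.07
g^-0.17 = 8.87^-0.17 = 0.6900
D = 0.0802 × 10.67 × 132.3 × 47.07 × 0.6900 = 3677 m
   = 3.677 km

D ≈ 3.68 km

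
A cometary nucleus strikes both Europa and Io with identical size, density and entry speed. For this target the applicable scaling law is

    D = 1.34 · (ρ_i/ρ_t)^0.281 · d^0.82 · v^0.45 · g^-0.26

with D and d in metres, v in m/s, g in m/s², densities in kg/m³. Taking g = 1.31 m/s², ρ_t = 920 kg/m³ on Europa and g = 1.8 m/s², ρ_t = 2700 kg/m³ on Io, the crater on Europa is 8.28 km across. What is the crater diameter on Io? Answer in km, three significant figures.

D ≈ 5.63 km

The impactor-only factors (d, v, ρ_i) cancel in the ratio, leaving D_Io/D_Europa = (g_Io/g_Europa)^-0.26 · (ρ_t,Europa/ρ_t,Io)^0.281.
(1.8/1.31)^-0.26 = 1.374^-0.26 = 0.9207
(920/2700)^0.281 = 0.3407^0.281 = 0.7389
Ratio = 0.9207 × 0.7389 = 0.6803
D_Io = 0.6803 × 8.28 km = 5.63 km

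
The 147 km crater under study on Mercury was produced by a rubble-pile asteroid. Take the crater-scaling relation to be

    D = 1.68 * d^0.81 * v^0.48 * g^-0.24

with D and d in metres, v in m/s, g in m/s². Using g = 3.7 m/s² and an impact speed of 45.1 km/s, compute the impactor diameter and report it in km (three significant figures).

d ≈ 3.25 km

Rearranging for d: d = [D / (1.68 · 45100^0.48 · 3.7^-0.24)]^(1/0.81).
D = 147000 m.
45100^0.48 = 171.4
3.7^-0.24 = 0.7305
Denominator = 1.68 × 171.4 × 0.7305 = 210.3
D / 210.3 = 147000 / 210.3 = 699.0
d = 699.0^(1/0.81) = 699.0^1.2346 = 3249 m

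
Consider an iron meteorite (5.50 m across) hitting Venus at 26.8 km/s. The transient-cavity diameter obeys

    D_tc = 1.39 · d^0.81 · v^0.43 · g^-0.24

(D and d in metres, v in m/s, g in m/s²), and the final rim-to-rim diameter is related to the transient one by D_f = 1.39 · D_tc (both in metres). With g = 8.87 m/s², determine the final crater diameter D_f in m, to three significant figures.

D_f ≈ 365 m

v = 26800 m/s.
d^0.81 = 5.5^0.81 = 3.978
v^0.43 = 26800^0.43 = 80.19
g^-0.24 = 8.87^-0.24 = 0.5922
D_tc = 1.39 × 3.978 × 80.19 × 0.5922 = 262.6 m
D_f = 1.39 × 262.6 = 365.0 m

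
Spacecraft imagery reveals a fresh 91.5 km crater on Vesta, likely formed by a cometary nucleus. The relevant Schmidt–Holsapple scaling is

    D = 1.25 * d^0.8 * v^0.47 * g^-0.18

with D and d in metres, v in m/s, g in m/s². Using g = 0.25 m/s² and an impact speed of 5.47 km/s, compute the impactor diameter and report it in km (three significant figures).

d ≈ 5.61 km

Rearranging for d: d = [D / (1.25 · 5470^0.47 · 0.25^-0.18)]^(1/0.8).
D = 91500 m.
5470^0.47 = 57.13
0.25^-0.18 = 1.283
Denominator = 1.25 × 57.13 × 1.283 = 91.62
D / 91.62 = 91500 / 91.62 = 998.7
d = 998.7^(1/0.8) = 998.7^1.25 = 5614 m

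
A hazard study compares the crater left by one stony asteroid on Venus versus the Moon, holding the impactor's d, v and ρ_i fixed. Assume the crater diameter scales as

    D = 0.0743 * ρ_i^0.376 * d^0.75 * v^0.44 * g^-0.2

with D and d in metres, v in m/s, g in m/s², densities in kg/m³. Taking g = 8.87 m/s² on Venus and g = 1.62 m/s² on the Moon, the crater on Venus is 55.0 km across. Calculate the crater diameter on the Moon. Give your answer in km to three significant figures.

All impactor-dependent factors cancel in the ratio, leaving D_Moon/D_Venus = (g_Moon/g_Venus)^-0.2.
(1.62/8.87)^-0.2 = 0.1826^-0.2 = 1.405
D_Moon = 1.405 × 55.0 km = 77.3 km

D ≈ 77.3 km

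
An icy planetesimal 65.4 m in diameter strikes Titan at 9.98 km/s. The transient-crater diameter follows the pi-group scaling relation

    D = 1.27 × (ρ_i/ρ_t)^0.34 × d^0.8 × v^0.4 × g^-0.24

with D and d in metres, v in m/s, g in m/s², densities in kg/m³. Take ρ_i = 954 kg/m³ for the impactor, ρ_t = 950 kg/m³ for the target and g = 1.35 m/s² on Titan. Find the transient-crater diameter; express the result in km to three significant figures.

D ≈ 1.33 km

In SI units: v = 9980 m/s.
(ρ_i/ρ_t)^0.34 = (954/950)^0.34 = 1.001
d^0.8 = 65.4^0.8 = 28.34
v^0.4 = 9980^0.4 = 39.78
g^-0.24 = 1.35^-0.24 = 0.9305
D = 1.27 × 1.001 × 28.34 × 39.78 × 0.9305 = 1334 m
   = 1.334 km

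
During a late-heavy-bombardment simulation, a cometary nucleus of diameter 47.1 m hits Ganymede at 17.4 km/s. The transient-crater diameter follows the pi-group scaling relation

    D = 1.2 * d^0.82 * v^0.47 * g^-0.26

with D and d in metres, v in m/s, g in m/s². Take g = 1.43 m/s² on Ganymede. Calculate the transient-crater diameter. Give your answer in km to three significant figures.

In SI units: v = 17400 m/s.
d^0.82 = 47.1^0.82 = 23.54
v^0.47 = 17400^0.47 = 98.41
g^-0.26 = 1.43^-0.26 = 0.9112
D = 1.2 × 23.54 × 98.41 × 0.9112 = 2533 m
   = 2.533 km

D ≈ 2.53 km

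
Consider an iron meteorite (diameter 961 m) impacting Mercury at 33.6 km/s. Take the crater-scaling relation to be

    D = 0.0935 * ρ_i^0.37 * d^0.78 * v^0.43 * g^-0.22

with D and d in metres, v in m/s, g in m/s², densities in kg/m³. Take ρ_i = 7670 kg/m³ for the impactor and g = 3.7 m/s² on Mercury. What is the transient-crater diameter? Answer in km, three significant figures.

D ≈ 36.0 km

In SI units: v = 33600 m/s.
ρ_i^0.37 = 7670^0.37 = 27.38
d^0.78 = 961^0.78 = 212.1
v^0.43 = 33600^0.43 = 88.37
g^-0.22 = 3.7^-0.22 = 0.7499
D = 0.0935 × 27.38 × 212.1 × 88.37 × 0.7499 = 35983 m
   = 35.98 km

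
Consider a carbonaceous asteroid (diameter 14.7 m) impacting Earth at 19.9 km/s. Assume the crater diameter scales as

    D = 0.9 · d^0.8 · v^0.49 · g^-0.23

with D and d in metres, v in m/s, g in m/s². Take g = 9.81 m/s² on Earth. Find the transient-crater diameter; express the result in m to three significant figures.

In SI units: v = 19900 m/s.
d^0.8 = 14.7^0.8 = 8.587
v^0.49 = 19900^0.49 = 127.8
g^-0.23 = 9.81^-0.23 = 0.5914
D = 0.9 × 8.587 × 127.8 × 0.5914 = 584.1 m

D ≈ 584 m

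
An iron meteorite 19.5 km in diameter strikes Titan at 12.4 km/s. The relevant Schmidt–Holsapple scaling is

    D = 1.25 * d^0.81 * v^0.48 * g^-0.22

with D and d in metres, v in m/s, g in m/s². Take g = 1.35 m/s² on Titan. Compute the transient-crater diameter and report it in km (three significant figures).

D ≈ 322 km

In SI units: d = 19500 m, v = 12400 m/s.
d^0.81 = 19500^0.81 = 2985
v^0.48 = 12400^0.48 = 92.22
g^-0.22 = 1.35^-0.22 = 0.9361
D = 1.25 × 2985 × 92.22 × 0.9361 = 3.221 × 10^5 m
   = 322.1 km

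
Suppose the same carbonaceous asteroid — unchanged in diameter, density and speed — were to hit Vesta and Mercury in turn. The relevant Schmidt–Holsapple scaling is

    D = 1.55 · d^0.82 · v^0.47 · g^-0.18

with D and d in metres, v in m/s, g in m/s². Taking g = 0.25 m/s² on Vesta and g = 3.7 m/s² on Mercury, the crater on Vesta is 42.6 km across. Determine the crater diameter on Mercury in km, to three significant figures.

D ≈ 26.2 km

All impactor-dependent factors cancel in the ratio, leaving D_Mercury/D_Vesta = (g_Mercury/g_Vesta)^-0.18.
(3.7/0.25)^-0.18 = 14.80^-0.18 = 0.6157
D_Mercury = 0.6157 × 42.6 km = 26.2 km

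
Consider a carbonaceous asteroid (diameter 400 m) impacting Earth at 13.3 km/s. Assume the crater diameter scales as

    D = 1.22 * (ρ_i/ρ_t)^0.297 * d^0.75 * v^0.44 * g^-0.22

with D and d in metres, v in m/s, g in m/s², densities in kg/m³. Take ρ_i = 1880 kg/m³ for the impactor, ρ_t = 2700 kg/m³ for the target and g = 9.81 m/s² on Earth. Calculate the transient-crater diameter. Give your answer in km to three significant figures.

D ≈ 3.87 km

In SI units: v = 13300 m/s.
(ρ_i/ρ_t)^0.297 = (1880/2700)^0.297 = 0.8981
d^0.75 = 400^0.75 = 89.44
v^0.44 = 13300^0.44 = 65.24
g^-0.22 = 9.81^-0.22 = 0.6051
D = 1.22 × 0.8981 × 89.44 × 65.24 × 0.6051 = 3869 m
   = 3.869 km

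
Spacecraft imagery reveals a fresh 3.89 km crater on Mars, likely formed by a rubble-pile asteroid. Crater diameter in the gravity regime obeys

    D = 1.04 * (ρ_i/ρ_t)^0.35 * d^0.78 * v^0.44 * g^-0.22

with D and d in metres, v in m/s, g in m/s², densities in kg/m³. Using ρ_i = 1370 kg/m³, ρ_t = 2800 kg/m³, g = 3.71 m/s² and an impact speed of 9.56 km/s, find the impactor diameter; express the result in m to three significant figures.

Rearranging for d: d = [D / (1.04 · (1370/2800)^0.35 · 9560^0.44 · 3.71^-0.22)]^(1/0.78).
D = 3890 m.
(1370/2800)^0.35 = 0.7787
9560^0.44 = 56.42
3.71^-0.22 = 0.7494
Denominator = 1.04 × 0.7787 × 56.42 × 0.7494 = 34.24
D / 34.24 = 3890 / 34.24 = 113.6
d = 113.6^(1/0.78) = 113.6^1.2821 = 431.7 m

d ≈ 432 m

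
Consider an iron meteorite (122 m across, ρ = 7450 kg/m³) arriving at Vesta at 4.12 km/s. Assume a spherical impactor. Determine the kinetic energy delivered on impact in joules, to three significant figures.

E ≈ 6.01 × 10^16 J

v = 4120 m/s.
Mass m = (π/6) ρ d³ = (π/6) × 7450 × (122)³ = 7.083 × 10^9 kg
E = ½ m v² = 0.5 × 7.083 × 10^9 × (4120)² = 6.011 × 10^16 J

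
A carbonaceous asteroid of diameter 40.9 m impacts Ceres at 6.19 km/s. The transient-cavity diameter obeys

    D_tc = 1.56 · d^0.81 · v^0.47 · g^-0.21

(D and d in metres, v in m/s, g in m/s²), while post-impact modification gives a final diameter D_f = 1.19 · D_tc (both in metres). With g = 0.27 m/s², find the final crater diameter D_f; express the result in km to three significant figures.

v = 6190 m/s.
d^0.81 = 40.9^0.81 = 20.21
v^0.47 = 6190^0.47 = 60.55
g^-0.21 = 0.27^-0.21 = 1.316
D_tc = 1.56 × 20.21 × 60.55 × 1.316 = 2512 m
D_f = 1.19 × 2512 = 2989 m
     = 2.989 km

D_f ≈ 2.99 km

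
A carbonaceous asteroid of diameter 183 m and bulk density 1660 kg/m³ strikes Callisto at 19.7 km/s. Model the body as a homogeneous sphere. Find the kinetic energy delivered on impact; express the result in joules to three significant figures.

E ≈ 1.03 × 10^18 J

v = 19700 m/s.
Mass m = (π/6) ρ d³ = (π/6) × 1660 × (183)³ = 5.327 × 10^9 kg
E = ½ m v² = 0.5 × 5.327 × 10^9 × (19700)² = 1.034 × 10^18 J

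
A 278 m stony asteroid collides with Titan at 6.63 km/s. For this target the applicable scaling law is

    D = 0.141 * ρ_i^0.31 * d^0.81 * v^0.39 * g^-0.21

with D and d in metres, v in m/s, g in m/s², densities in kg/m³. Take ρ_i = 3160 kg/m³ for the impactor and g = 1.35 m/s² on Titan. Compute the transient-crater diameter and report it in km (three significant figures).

D ≈ 4.75 km

In SI units: v = 6630 m/s.
ρ_i^0.31 = 3160^0.31 = 12.16
d^0.81 = 278^0.81 = 95.43
v^0.39 = 6630^0.39 = 30.93
g^-0.21 = 1.35^-0.21 = 0.9389
D = 0.141 × 12.16 × 95.43 × 30.93 × 0.9389 = 4752 m
   = 4.752 km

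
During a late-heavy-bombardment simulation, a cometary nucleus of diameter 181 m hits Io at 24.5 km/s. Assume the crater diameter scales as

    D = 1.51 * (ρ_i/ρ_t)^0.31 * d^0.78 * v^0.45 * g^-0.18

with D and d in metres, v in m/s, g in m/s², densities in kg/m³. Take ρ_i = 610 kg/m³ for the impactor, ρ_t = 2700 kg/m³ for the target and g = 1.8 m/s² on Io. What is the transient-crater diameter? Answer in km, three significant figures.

D ≈ 4.67 km

In SI units: v = 24500 m/s.
(ρ_i/ρ_t)^0.31 = (610/2700)^0.31 = 0.6306
d^0.78 = 181^0.78 = 57.68
v^0.45 = 24500^0.45 = 94.43
g^-0.18 = 1.8^-0.18 = 0.8996
D = 1.51 × 0.6306 × 57.68 × 94.43 × 0.8996 = 4666 m
   = 4.666 km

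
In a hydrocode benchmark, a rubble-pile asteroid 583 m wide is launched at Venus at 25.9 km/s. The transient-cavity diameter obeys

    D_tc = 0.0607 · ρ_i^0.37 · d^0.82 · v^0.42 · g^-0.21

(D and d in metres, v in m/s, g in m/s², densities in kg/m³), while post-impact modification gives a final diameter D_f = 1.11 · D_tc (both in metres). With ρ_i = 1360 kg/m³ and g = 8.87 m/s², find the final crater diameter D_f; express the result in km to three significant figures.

D_f ≈ 8.13 km

v = 25900 m/s.
ρ_i^0.37 = 1360^0.37 = 14.43
d^0.82 = 583^0.82 = 185.3
v^0.42 = 25900^0.42 = 71.38
g^-0.21 = 8.87^-0.21 = 0.6323
D_tc = 0.0607 × 14.43 × 185.3 × 71.38 × 0.6323 = 7325 m
D_f = 1.11 × 7325 = 8131 m
     = 8.131 km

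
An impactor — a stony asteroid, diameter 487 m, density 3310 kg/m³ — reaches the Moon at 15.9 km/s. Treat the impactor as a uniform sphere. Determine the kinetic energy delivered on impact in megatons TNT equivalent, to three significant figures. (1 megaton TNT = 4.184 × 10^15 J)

E ≈ 6050 Mt TNT

v = 15900 m/s.
Mass m = (π/6) ρ d³ = (π/6) × 3310 × (487)³ = 2.002 × 10^11 kg
E = ½ m v² = 0.5 × 2.002 × 10^11 × (15900)² = 2.531 × 10^19 J
   = 2.531 × 10^19 / 4.184×10^15 = 6049 Mt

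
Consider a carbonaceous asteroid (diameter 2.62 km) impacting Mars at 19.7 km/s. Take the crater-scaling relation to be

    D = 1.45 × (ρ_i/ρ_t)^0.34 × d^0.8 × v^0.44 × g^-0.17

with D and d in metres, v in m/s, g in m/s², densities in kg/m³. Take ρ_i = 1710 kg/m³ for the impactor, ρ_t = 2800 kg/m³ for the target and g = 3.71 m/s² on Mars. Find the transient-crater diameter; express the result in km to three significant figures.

In SI units: d = 2620 m, v = 19700 m/s.
(ρ_i/ρ_t)^0.34 = (1710/2800)^0.34 = 0.8456
d^0.8 = 2620^0.8 = 542.8
v^0.44 = 19700^0.44 = 77.55
g^-0.17 = 3.71^-0.17 = 0.8002
D = 1.45 × 0.8456 × 542.8 × 77.55 × 0.8002 = 41300 m
   = 41.30 km

D ≈ 41.3 km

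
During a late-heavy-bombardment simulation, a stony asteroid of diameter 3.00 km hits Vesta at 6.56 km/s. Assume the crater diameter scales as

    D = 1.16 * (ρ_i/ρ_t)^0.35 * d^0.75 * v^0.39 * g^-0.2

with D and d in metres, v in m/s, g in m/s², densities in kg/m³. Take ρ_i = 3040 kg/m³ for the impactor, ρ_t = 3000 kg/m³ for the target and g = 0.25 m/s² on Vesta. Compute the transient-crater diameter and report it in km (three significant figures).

In SI units: d = 3000 m, v = 6560 m/s.
(ρ_i/ρ_t)^0.35 = (3040/3000)^0.35 = 1.005
d^0.75 = 3000^0.75 = 405.4
v^0.39 = 6560^0.39 = 30.80
g^-0.2 = 0.25^-0.2 = 1.320
D = 1.16 × 1.005 × 405.4 × 30.80 × 1.320 = 19215 m
   = 19.21 km

D ≈ 19.2 km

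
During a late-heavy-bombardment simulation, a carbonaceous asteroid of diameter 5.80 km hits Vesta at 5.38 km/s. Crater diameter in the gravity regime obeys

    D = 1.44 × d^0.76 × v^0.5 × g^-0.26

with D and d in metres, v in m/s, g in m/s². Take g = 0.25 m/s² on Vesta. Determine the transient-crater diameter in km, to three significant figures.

In SI units: d = 5800 m, v = 5380 m/s.
d^0.76 = 5800^0.76 = 724.8
v^0.5 = 5380^0.5 = 73.35
g^-0.26 = 0.25^-0.26 = 1.434
D = 1.44 × 724.8 × 73.35 × 1.434 = 1.098 × 10^5 m
   = 109.8 km

D ≈ 110 km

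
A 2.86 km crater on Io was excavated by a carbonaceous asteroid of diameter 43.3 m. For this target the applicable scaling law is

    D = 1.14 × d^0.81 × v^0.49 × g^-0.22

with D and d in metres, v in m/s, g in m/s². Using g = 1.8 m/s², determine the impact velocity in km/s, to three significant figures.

v ≈ 22.2 km/s

Rearranging for v: v = [D / (1.14 · 43.3^0.81 · 1.8^-0.22)]^(1/0.49).
D = 2860 m.
43.3^0.81 = 21.16
1.8^-0.22 = 0.8787
Denominator = 1.14 × 21.16 × 0.8787 = 21.20
D / 21.20 = 2860 / 21.20 = 134.9
v = 134.9^(1/0.49) = 134.9^2.0408 = 22229 m/s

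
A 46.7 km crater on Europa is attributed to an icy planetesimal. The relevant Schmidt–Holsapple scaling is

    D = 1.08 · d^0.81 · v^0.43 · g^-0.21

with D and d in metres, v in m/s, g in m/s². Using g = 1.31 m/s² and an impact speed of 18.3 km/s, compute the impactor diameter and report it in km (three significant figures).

Rearranging for d: d = [D / (1.08 · 18300^0.43 · 1.31^-0.21)]^(1/0.81).
D = 46700 m.
18300^0.43 = 68.05
1.31^-0.21 = 0.9449
Denominator = 1.08 × 68.05 × 0.9449 = 69.44
D / 69.44 = 46700 / 69.44 = 672.5
d = 672.5^(1/0.81) = 672.5^1.2346 = 3098 m

d ≈ 3.10 km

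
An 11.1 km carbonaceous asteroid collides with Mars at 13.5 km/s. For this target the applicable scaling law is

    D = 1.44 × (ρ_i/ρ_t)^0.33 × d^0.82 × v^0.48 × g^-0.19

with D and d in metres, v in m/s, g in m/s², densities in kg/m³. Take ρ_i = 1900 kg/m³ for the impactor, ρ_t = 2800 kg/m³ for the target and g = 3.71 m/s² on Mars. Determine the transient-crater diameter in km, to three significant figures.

D ≈ 197 km

In SI units: d = 11100 m, v = 13500 m/s.
(ρ_i/ρ_t)^0.33 = (1900/2800)^0.33 = 0.8799
d^0.82 = 11100^0.82 = 2076
v^0.48 = 13500^0.48 = 96.06
g^-0.19 = 3.71^-0.19 = 0.7795
D = 1.44 × 0.8799 × 2076 × 96.06 × 0.7795 = 1.970 × 10^5 m
   = 197.0 km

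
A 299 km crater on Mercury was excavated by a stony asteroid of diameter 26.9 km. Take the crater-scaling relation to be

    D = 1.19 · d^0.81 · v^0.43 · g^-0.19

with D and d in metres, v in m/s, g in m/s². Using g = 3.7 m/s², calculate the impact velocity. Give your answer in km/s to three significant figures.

Rearranging for v: v = [D / (1.19 · 26900^0.81 · 3.7^-0.19)]^(1/0.43).
D = 299000 m.
26900^0.81 = 3873
3.7^-0.19 = 0.7799
Denominator = 1.19 × 3873 × 0.7799 = 3594
D / 3594 = 299000 / 3594 = 83.19
v = 83.19^(1/0.43) = 83.19^2.3256 = 29196 m/s

v ≈ 29.2 km/s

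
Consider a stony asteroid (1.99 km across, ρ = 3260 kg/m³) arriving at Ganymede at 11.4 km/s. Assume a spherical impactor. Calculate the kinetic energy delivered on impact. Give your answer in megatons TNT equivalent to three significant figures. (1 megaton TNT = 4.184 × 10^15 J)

d = 1990 m; v = 11400 m/s.
Mass m = (π/6) ρ d³ = (π/6) × 3260 × (1990)³ = 1.345 × 10^13 kg
E = ½ m v² = 0.5 × 1.345 × 10^13 × (11400)² = 8.740 × 10^20 J
   = 8.740 × 10^20 / 4.184×10^15 = 2.089 × 10^5 Mt

E ≈ 2.09 × 10^5 Mt TNT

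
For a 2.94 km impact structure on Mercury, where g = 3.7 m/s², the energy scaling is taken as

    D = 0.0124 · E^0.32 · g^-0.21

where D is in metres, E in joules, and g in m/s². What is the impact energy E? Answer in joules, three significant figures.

E ≈ 1.48 × 10^17 J

Rearranging: E = [D / (0.0124 · g^-0.21)]^(1/0.32).
D = 2940 m.
g^-0.21 = 3.7^-0.21 = 0.7598
D / (0.0124 × 0.7598) = 2940 / (9.422 × 10^-3) = 3.120 × 10^5
E = (3.120 × 10^5)^3.125 = 1.476 × 10^17 J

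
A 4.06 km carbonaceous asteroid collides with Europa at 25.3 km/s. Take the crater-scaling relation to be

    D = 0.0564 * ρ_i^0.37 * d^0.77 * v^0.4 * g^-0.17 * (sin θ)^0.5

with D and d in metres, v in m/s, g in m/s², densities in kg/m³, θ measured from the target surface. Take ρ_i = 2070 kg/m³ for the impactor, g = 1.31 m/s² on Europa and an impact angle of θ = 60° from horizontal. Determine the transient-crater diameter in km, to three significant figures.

D ≈ 29.3 km

In SI units: d = 4060 m, v = 25300 m/s.
ρ_i^0.37 = 2070^0.37 = 16.86
d^0.77 = 4060^0.77 = 600.6
v^0.4 = 25300^0.4 = 57.71
g^-0.17 = 1.31^-0.17 = 0.9551
(sin 60°)^0.5 = 0.8660^0.5 = 0.9306
D = 0.0564 × 16.86 × 600.6 × 57.71 × 0.9551 × 0.9306 = 29294 m
   = 29.29 km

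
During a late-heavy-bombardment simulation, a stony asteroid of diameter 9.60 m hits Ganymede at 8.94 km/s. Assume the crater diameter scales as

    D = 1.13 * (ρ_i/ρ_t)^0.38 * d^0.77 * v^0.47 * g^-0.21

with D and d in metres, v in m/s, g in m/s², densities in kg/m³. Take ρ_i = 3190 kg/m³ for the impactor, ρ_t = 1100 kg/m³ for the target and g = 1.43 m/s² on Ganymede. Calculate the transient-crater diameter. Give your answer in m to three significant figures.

D ≈ 645 m

In SI units: v = 8940 m/s.
(ρ_i/ρ_t)^0.38 = (3190/1100)^0.38 = 1.499
d^0.77 = 9.6^0.77 = 5.706
v^0.47 = 8940^0.47 = 71.97
g^-0.21 = 1.43^-0.21 = 0.9276
D = 1.13 × 1.499 × 5.706 × 71.97 × 0.9276 = 645.2 m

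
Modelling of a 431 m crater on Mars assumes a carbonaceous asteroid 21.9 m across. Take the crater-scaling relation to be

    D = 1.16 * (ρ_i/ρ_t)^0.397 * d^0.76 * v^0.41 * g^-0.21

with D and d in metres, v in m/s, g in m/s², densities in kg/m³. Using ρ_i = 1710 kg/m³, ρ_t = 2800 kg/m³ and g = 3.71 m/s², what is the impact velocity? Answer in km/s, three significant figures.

v ≈ 19.2 km/s

Rearranging for v: v = [D / (1.16 · (1710/2800)^0.397 · 21.9^0.76 · 3.71^-0.21)]^(1/0.41).
(1710/2800)^0.397 = 0.8222
21.9^0.76 = 10.44
3.71^-0.21 = 0.7593
Denominator = 1.16 × 0.8222 × 10.44 × 0.7593 = 7.560
D / 7.560 = 431 / 7.560 = 57.01
v = 57.01^(1/0.41) = 57.01^2.439 = 19176 m/s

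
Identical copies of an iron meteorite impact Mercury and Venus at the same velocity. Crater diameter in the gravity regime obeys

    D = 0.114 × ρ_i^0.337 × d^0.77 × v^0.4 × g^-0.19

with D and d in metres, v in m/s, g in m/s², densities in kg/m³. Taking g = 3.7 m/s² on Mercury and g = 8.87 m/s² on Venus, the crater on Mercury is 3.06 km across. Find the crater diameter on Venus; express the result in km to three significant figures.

All impactor-dependent factors cancel in the ratio, leaving D_Venus/D_Mercury = (g_Venus/g_Mercury)^-0.19.
(8.87/3.7)^-0.19 = 2.397^-0.19 = 0.8470
D_Venus = 0.8470 × 3.06 km = 2.59 km

D ≈ 2.59 km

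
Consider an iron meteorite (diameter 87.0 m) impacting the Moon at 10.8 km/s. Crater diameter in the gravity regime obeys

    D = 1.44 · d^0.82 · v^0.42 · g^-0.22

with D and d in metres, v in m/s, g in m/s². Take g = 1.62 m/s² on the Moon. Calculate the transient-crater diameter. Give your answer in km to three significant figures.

In SI units: v = 10800 m/s.
d^0.82 = 87^0.82 = 38.94
v^0.42 = 10800^0.42 = 49.44
g^-0.22 = 1.62^-0.22 = 0.8993
D = 1.44 × 38.94 × 49.44 × 0.8993 = 2493 m
   = 2.493 km

D ≈ 2.49 km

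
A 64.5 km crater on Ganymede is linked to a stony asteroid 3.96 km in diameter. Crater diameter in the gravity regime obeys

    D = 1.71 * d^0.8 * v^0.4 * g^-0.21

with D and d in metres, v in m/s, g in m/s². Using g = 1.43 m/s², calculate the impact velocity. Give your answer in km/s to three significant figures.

Rearranging for v: v = [D / (1.71 · 3960^0.8 · 1.43^-0.21)]^(1/0.4).
D = 64500 m.
3960^0.8 = 755.4
1.43^-0.21 = 0.9276
Denominator = 1.71 × 755.4 × 0.9276 = 1198
D / 1198 = 64500 / 1198 = 53.84
v = 53.84^(1/0.4) = 53.84^2.5 = 21270 m/s

v ≈ 21.3 km/s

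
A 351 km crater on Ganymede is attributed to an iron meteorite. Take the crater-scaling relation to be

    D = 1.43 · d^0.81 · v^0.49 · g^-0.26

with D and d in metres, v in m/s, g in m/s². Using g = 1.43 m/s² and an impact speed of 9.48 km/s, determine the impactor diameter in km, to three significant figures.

Rearranging for d: d = [D / (1.43 · 9480^0.49 · 1.43^-0.26)]^(1/0.81).
D = 351000 m.
9480^0.49 = 88.85
1.43^-0.26 = 0.9112
Denominator = 1.43 × 88.85 × 0.9112 = 115.8
D / 115.8 = 351000 / 115.8 = 3031
d = 3031^(1/0.81) = 3031^1.2346 = 19878 m

d ≈ 19.9 km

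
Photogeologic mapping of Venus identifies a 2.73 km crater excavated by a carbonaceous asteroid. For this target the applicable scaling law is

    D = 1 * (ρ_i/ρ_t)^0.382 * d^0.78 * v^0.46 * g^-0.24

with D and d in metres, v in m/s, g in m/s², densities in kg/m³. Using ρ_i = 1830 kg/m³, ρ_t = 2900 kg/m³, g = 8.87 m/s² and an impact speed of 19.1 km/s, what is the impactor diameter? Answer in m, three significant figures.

Rearranging for d: d = [D / (1 · (1830/2900)^0.382 · 19100^0.46 · 8.87^-0.24)]^(1/0.78).
D = 2730 m.
(1830/2900)^0.382 = 0.8387
19100^0.46 = 93.17
8.87^-0.24 = 0.5922
Denominator = 1 × 0.8387 × 93.17 × 0.5922 = 46.28
D / 46.28 = 2730 / 46.28 = 58.99
d = 58.99^(1/0.78) = 58.99^1.2821 = 186.3 m

d ≈ 186 m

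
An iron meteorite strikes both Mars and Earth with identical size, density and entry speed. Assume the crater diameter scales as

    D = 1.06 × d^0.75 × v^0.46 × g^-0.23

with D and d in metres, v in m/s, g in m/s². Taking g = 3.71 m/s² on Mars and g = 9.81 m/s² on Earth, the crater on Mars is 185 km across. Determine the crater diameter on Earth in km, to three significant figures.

D ≈ 148 km

All impactor-dependent factors cancel in the ratio, leaving D_Earth/D_Mars = (g_Earth/g_Mars)^-0.23.
(9.81/3.71)^-0.23 = 2.644^-0.23 = 0.7996
D_Earth = 0.7996 × 185 km = 148 km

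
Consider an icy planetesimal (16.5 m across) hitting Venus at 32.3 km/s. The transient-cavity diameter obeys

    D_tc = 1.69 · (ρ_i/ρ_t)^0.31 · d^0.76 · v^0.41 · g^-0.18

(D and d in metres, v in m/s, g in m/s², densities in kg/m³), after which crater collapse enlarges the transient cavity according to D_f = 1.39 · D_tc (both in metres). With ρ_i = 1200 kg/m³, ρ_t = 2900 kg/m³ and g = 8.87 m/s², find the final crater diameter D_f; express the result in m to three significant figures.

v = 32300 m/s.
(ρ_i/ρ_t)^0.31 = (1200/2900)^0.31 = 0.7607
d^0.76 = 16.5^0.76 = 8.420
v^0.41 = 32300^0.41 = 70.59
g^-0.18 = 8.87^-0.18 = 0.6751
D_tc = 1.69 × 0.7607 × 8.420 × 70.59 × 0.6751 = 515.9 m
D_f = 1.39 × 515.9 = 717.1 m

D_f ≈ 717 m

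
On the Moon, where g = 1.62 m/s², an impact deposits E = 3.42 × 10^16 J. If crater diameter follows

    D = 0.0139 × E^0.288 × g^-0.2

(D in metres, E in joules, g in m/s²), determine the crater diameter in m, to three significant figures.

D ≈ 729 m

E^0.288 = (3.42 × 10^16)^0.288 = 5.778 × 10^4
g^-0.2 = 1.62^-0.2 = 0.9080
D = 0.0139 × 5.778 × 10^4 × 0.9080 = 729.3 m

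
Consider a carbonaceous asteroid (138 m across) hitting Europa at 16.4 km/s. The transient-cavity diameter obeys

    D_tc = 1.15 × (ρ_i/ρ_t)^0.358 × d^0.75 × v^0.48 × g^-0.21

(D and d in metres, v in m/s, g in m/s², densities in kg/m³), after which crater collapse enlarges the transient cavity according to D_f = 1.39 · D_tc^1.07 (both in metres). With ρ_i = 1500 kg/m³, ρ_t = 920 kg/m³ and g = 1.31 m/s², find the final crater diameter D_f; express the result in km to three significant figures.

v = 16400 m/s.
(ρ_i/ρ_t)^0.358 = (1500/920)^0.358 = 1.191
d^0.75 = 138^0.75 = 40.26
v^0.48 = 16400^0.48 = 105.5
g^-0.21 = 1.31^-0.21 = 0.9449
D_tc = 1.15 × 1.191 × 40.26 × 105.5 × 0.9449 = 5497 m
D_f = 1.39 × (5497)^1.07 = 13962 m
     = 13.96 km

D_f ≈ 14.0 km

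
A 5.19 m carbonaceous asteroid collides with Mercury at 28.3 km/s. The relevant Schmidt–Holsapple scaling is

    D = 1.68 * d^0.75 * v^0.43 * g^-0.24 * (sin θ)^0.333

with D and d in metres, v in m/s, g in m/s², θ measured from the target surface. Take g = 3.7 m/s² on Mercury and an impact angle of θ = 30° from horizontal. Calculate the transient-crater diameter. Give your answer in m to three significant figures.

In SI units: v = 28300 m/s.
d^0.75 = 5.19^0.75 = 3.439
v^0.43 = 28300^0.43 = 82.09
g^-0.24 = 3.7^-0.24 = 0.7305
(sin 30°)^0.333 = 0.5000^0.333 = 0.7939
D = 1.68 × 3.439 × 82.09 × 0.7305 × 0.7939 = 275.1 m

D ≈ 275 m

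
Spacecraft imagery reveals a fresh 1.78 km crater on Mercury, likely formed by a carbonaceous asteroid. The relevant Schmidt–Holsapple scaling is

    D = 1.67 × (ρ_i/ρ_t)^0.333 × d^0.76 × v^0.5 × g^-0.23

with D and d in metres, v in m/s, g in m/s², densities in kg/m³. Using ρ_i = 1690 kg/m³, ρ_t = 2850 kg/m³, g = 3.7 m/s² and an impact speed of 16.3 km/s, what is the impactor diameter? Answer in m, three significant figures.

Rearranging for d: d = [D / (1.67 · (1690/2850)^0.333 · 16300^0.5 · 3.7^-0.23)]^(1/0.76).
D = 1780 m.
(1690/2850)^0.333 = 0.8403
16300^0.5 = 127.7
3.7^-0.23 = 0.7401
Denominator = 1.67 × 0.8403 × 127.7 × 0.7401 = 132.6
D / 132.6 = 1780 / 132.6 = 13.42
d = 13.42^(1/0.76) = 13.42^1.3158 = 30.47 m

d ≈ 30.5 m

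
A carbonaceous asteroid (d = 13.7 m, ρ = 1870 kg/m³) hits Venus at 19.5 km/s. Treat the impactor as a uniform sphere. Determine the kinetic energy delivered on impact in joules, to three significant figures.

E ≈ 4.79 × 10^14 J

v = 19500 m/s.
Mass m = (π/6) ρ d³ = (π/6) × 1870 × (13.7)³ = 2.518 × 10^6 kg
E = ½ m v² = 0.5 × 2.518 × 10^6 × (19500)² = 4.787 × 10^14 J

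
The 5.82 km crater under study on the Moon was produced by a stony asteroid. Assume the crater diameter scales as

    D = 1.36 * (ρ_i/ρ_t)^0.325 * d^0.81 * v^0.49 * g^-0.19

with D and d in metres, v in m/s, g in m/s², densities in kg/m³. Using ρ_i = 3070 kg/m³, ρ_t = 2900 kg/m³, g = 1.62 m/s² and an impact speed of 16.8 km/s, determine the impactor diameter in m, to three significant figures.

d ≈ 92.5 m

Rearranging for d: d = [D / (1.36 · (3070/2900)^0.325 · 16800^0.49 · 1.62^-0.19)]^(1/0.81).
D = 5820 m.
(3070/2900)^0.325 = 1.019
16800^0.49 = 117.6
1.62^-0.19 = 0.9124
Denominator = 1.36 × 1.019 × 117.6 × 0.9124 = 148.7
D / 148.7 = 5820 / 148.7 = 39.14
d = 39.14^(1/0.81) = 39.14^1.2346 = 92.52 m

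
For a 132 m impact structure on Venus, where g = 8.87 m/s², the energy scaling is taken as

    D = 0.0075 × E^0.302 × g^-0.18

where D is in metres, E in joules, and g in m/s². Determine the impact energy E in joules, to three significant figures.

Rearranging: E = [D / (0.0075 · g^-0.18)]^(1/0.302).
g^-0.18 = 8.87^-0.18 = 0.6751
D / (0.0075 × 0.6751) = 132 / (5.063 × 10^-3) = 2.607 × 10^4
E = (2.607 × 10^4)^3.3113 = 4.199 × 10^14 J

E ≈ 4.20 × 10^14 J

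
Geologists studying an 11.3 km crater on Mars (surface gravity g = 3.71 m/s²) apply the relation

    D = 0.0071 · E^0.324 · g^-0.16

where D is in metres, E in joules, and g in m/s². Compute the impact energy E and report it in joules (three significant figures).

E ≈ 2.65 × 10^19 J

Rearranging: E = [D / (0.0071 · g^-0.16)]^(1/0.324).
D = 11300 m.
g^-0.16 = 3.71^-0.16 = 0.8108
D / (0.0071 × 0.8108) = 11300 / (5.757 × 10^-3) = 1.963 × 10^6
E = (1.963 × 10^6)^3.0864 = 2.645 × 10^19 J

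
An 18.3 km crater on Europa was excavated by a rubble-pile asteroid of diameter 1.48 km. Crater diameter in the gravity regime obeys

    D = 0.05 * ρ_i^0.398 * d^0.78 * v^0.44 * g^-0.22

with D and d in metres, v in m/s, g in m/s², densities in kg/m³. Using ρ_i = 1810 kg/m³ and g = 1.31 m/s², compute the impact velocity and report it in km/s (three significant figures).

Rearranging for v: v = [D / (0.05 · 1810^0.398 · 1480^0.78 · 1.31^-0.22)]^(1/0.44).
D = 18300 m.
1810^0.398 = 19.80
1480^0.78 = 297.0
1.31^-0.22 = 0.9423
Denominator = 0.05 × 19.80 × 297.0 × 0.9423 = 277.1
D / 277.1 = 18300 / 277.1 = 66.04
v = 66.04^(1/0.44) = 66.04^2.2727 = 13673 m/s

v ≈ 13.7 km/s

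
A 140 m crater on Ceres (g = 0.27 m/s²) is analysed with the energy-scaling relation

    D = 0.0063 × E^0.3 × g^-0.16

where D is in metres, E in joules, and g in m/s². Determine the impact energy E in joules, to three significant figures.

Rearranging: E = [D / (0.0063 · g^-0.16)]^(1/0.3).
g^-0.16 = 0.27^-0.16 = 1.233
D / (0.0063 × 1.233) = 140 / (7.768 × 10^-3) = 1.802 × 10^4
E = (1.802 × 10^4)^3.3333 = 1.534 × 10^14 J

E ≈ 1.53 × 10^14 J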